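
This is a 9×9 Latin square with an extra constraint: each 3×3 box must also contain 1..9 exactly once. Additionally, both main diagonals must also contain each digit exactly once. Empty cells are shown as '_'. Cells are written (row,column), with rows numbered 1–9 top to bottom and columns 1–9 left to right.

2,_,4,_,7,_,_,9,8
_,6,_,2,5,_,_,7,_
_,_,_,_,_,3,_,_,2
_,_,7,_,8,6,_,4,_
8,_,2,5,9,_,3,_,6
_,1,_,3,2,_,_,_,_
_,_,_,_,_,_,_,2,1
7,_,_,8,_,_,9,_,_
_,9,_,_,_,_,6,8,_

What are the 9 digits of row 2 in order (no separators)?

169258473

(1,6) = 1: row 1 has {2,4,7,8,9}; col 6 has {3,6}; box has {2,3,5,7} → only 1 remains.
(1,7) = 5: row 1 has {1,2,4,7,8,9}; col 7 has {3,6,9}; box has {2,7,8,9} → only 5 remains.
(4,4) = 1: row 4 has {4,6,7,8}; col 4 has {2,3,5,8}; box has {2,3,5,6,8,9}; main diagonal has {2,6,9} → only 1 remains.
(4,7) = 2: row 4 has {1,4,6,7,8}; col 7 has {3,5,6,9}; box has {3,4,6} → only 2 remains.
(5,2) = 4: row 5 has {2,3,5,6,8,9}; col 2 has {1,6,9}; box has {1,2,7,8} → only 4 remains.
(5,6) = 7: row 5 has {2,3,4,5,6,8,9}; col 6 has {1,3,6}; box has {1,2,3,5,6,8,9} → only 7 remains.
(5,8) = 1: row 5 has {2,3,4,5,6,7,8,9}; col 8 has {2,4,7,8,9}; box has {2,3,4,6} → only 1 remains.
(6,6) = 4: row 6 has {1,2,3}; col 6 has {1,3,6,7}; box has {1,2,3,5,6,7,8,9}; main diagonal has {1,2,6,9} → only 4 remains.
(6,8) = 5: row 6 has {1,2,3,4}; col 8 has {1,2,4,7,8,9}; box has {1,2,3,4,6} → only 5 remains.
(7,3) = 5: row 7 has {1,2}; col 3 has {2,4,7}; box has {7,9}; anti-diagonal has {3,6,7,8,9} → only 5 remains.
(7,6) = 9: row 7 has {1,2,5}; col 6 has {1,3,4,6,7}; box has {8} → only 9 remains.
(7,7) = 7: row 7 has {1,2,5,9}; col 7 has {2,3,5,6,9}; box has {1,2,6,8,9}; main diagonal has {1,2,4,6,9} → only 7 remains.
(8,2) = 2: row 8 has {7,8,9}; col 2 has {1,4,6,9}; box has {5,7,9}; anti-diagonal has {3,5,6,7,8,9} → only 2 remains.
(8,6) = 5: row 8 has {2,7,8,9}; col 6 has {1,3,4,6,7,9}; box has {8,9} → only 5 remains.
(8,8) = 3: row 8 has {2,5,7,8,9}; col 8 has {1,2,4,5,7,8,9}; box has {1,2,6,7,8,9}; main diagonal has {1,2,4,6,7,9} → only 3 remains.
(8,9) = 4: row 8 has {2,3,5,7,8,9}; col 9 has {1,2,6,8}; box has {1,2,3,6,7,8,9} → only 4 remains.
(9,6) = 2: row 9 has {6,8,9}; col 6 has {1,3,4,5,6,7,9}; box has {5,8,9} → only 2 remains.
(9,9) = 5: row 9 has {2,6,8,9}; col 9 has {1,2,4,6,8}; box has {1,2,3,4,6,7,8,9}; main diagonal has {1,2,3,4,6,7,9} → only 5 remains.
(1,2) = 3: row 1 has {1,2,4,5,7,8,9}; col 2 has {1,2,4,6,9}; box has {2,4,6} → only 3 remains.
(1,4) = 6: row 1 has {1,2,3,4,5,7,8,9}; col 4 has {1,2,3,5,8}; box has {1,2,3,5,7} → only 6 remains.
(2,6) = 8: row 2 has {2,5,6,7}; col 6 has {1,2,3,4,5,6,7,9}; box has {1,2,3,5,6,7} → only 8 remains.
(2,9) = 3: row 2 has {2,5,6,7,8}; col 9 has {1,2,4,5,6,8}; box has {2,5,7,8,9} → only 3 remains.
(3,3) = 8: row 3 has {2,3}; col 3 has {2,4,5,7}; box has {2,3,4,6}; main diagonal has {1,2,3,4,5,6,7,9} → only 8 remains.
(3,5) = 4: row 3 has {2,3,8}; col 5 has {2,5,7,8,9}; box has {1,2,3,5,6,7,8} → only 4 remains.
(3,7) = 1: row 3 has {2,3,4,8}; col 7 has {2,3,5,6,7,9}; box has {2,3,5,7,8,9}; anti-diagonal has {2,3,5,6,7,8,9} → only 1 remains.
(3,8) = 6: row 3 has {1,2,3,4,8}; col 8 has {1,2,3,4,5,7,8,9}; box has {1,2,3,5,7,8,9} → only 6 remains.
(4,2) = 5: row 4 has {1,2,4,6,7,8}; col 2 has {1,2,3,4,6,9}; box has {1,2,4,7,8} → only 5 remains.
(4,9) = 9: row 4 has {1,2,4,5,6,7,8}; col 9 has {1,2,3,4,5,6,8}; box has {1,2,3,4,5,6} → only 9 remains.
(6,7) = 8: row 6 has {1,2,3,4,5}; col 7 has {1,2,3,5,6,7,9}; box has {1,2,3,4,5,6,9} → only 8 remains.
(6,9) = 7: row 6 has {1,2,3,4,5,8}; col 9 has {1,2,3,4,5,6,8,9}; box has {1,2,3,4,5,6,8,9} → only 7 remains.
(7,2) = 8: row 7 has {1,2,5,7,9}; col 2 has {1,2,3,4,5,6,9}; box has {2,5,7,9} → only 8 remains.
(7,4) = 4: row 7 has {1,2,5,7,8,9}; col 4 has {1,2,3,5,6,8}; box has {2,5,8,9} → only 4 remains.
(9,1) = 4: row 9 has {2,5,6,8,9}; col 1 has {2,7,8}; box has {2,5,7,8,9}; anti-diagonal has {1,2,3,5,6,7,8,9} → only 4 remains.
(9,4) = 7: row 9 has {2,4,5,6,8,9}; col 4 has {1,2,3,4,5,6,8}; box has {2,4,5,8,9} → only 7 remains.
(2,7) = 4: row 2 has {2,3,5,6,7,8}; col 7 has {1,2,3,5,6,7,8,9}; box has {1,2,3,5,6,7,8,9} → only 4 remains.
(3,2) = 7: row 3 has {1,2,3,4,6,8}; col 2 has {1,2,3,4,5,6,8,9}; box has {2,3,4,6,8} → only 7 remains.
(3,4) = 9: row 3 has {1,2,3,4,6,7,8}; col 4 has {1,2,3,4,5,6,7,8}; box has {1,2,3,4,5,6,7,8} → only 9 remains.
(4,1) = 3: row 4 has {1,2,4,5,6,7,8,9}; col 1 has {2,4,7,8}; box has {1,2,4,5,7,8} → only 3 remains.
(7,1) = 6: row 7 has {1,2,4,5,7,8,9}; col 1 has {2,3,4,7,8}; box has {2,4,5,7,8,9} → only 6 remains.
(7,5) = 3: row 7 has {1,2,4,5,6,7,8,9}; col 5 has {2,4,5,7,8,9}; box has {2,4,5,7,8,9} → only 3 remains.
(8,3) = 1: row 8 has {2,3,4,5,7,8,9}; col 3 has {2,4,5,7,8}; box has {2,4,5,6,7,8,9} → only 1 remains.
(8,5) = 6: row 8 has {1,2,3,4,5,7,8,9}; col 5 has {2,3,4,5,7,8,9}; box has {2,3,4,5,7,8,9} → only 6 remains.
(9,3) = 3: row 9 has {2,4,5,6,7,8,9}; col 3 has {1,2,4,5,7,8}; box has {1,2,4,5,6,7,8,9} → only 3 remains.
(9,5) = 1: row 9 has {2,3,4,5,6,7,8,9}; col 5 has {2,3,4,5,6,7,8,9}; box has {2,3,4,5,6,7,8,9} → only 1 remains.
(2,3) = 9: row 2 has {2,3,4,5,6,7,8}; col 3 has {1,2,3,4,5,7,8}; box has {2,3,4,6,7,8} → only 9 remains.
(3,1) = 5: row 3 has {1,2,3,4,6,7,8,9}; col 1 has {2,3,4,6,7,8}; box has {2,3,4,6,7,8,9} → only 5 remains.
(6,1) = 9: row 6 has {1,2,3,4,5,7,8}; col 1 has {2,3,4,5,6,7,8}; box has {1,2,3,4,5,7,8} → only 9 remains.
(6,3) = 6: row 6 has {1,2,3,4,5,7,8,9}; col 3 has {1,2,3,4,5,7,8,9}; box has {1,2,3,4,5,7,8,9} → only 6 remains.
(2,1) = 1: row 2 has {2,3,4,5,6,7,8,9}; col 1 has {2,3,4,5,6,7,8,9}; box has {2,3,4,5,6,7,8,9} → only 1 remains.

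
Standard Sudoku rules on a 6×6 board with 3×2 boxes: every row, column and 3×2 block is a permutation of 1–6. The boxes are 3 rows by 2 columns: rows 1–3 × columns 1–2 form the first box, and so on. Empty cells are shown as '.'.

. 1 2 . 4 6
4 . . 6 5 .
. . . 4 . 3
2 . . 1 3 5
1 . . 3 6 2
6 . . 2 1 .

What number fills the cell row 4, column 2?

4

row 1, column 4 = 5: row 1 has {1,2,4,6}; col 4 has {1,2,3,4,6}; box has {2,4,6} → only 5 remains.
row 2, column 6 = 1: row 2 has {4,5,6}; col 6 has {2,3,5,6}; box has {3,4,5,6} → only 1 remains.
row 3, column 1 = 5: row 3 has {3,4}; col 1 has {1,2,4,6}; box has {1,4} → only 5 remains.
row 3, column 3 = 1: row 3 has {3,4,5}; col 3 has {2}; box has {2,4,5,6} → only 1 remains.
row 3, column 5 = 2: row 3 has {1,3,4,5}; col 5 has {1,3,4,5,6}; box has {1,3,4,5,6} → only 2 remains.
row 4, column 2 = 4: row 4 has {1,2,3,5}; col 2 has {1}; box has {1,2,6} → only 4 remains.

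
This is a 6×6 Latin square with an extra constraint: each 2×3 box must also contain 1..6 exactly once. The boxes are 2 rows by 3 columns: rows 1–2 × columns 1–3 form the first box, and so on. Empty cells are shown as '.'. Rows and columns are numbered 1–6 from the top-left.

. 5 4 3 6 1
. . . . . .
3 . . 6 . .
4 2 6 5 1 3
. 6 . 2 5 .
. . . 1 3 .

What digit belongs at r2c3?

r1c1 = 2 (sole candidate).
r2c4 = 4 (sole candidate).
r2c5 = 2 (sole candidate).
r2c6 = 5 (sole candidate).
r3c2 = 1 (sole candidate).
r3c3 = 5 (sole candidate).
r3c5 = 4 (sole candidate).
r3c6 = 2 (sole candidate).
r5c1 = 1 (sole candidate).
r5c3 = 3 (sole candidate).
r5c6 = 4 (sole candidate).
r6c1 = 5 (sole candidate).
r6c2 = 4 (sole candidate).
r6c3 = 2 (sole candidate).
r6c6 = 6 (sole candidate).
r2c1 = 6 (sole candidate).
r2c2 = 3 (sole candidate).
r2c3 = 1: row 2 has {2,3,4,5,6}; col 3 has {2,3,4,5,6}; box has {2,3,4,5,6} → only 1 remains.

1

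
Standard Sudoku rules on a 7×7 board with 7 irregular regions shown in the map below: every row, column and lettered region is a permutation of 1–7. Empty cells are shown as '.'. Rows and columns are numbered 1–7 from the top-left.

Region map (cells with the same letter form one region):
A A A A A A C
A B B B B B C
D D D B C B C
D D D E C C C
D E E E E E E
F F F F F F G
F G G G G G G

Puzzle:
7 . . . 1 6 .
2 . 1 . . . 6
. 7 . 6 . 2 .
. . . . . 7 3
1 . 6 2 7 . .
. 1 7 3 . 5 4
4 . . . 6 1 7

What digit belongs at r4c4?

1

r5c7 = 5: row 5 has {1,2,6,7}; col 7 has {3,4,6,7}; region has {2,6,7} → only 5 remains.
r6c1 = 6: row 6 has {1,3,4,5,7}; col 1 has {1,2,4,7}; region has {1,3,4,5,7} → only 6 remains.
r6c5 = 2: row 6 has {1,3,4,5,6,7}; col 5 has {1,6,7}; region has {1,3,4,5,6,7} → only 2 remains.
r7c4 = 5: row 7 has {1,4,6,7}; col 4 has {2,3,6}; region has {1,4,6,7} → only 5 remains.
r1c4 = 4: row 1 has {1,6,7}; col 4 has {2,3,5,6}; region has {1,2,6,7} → only 4 remains.
r1c7 = 2: row 1 has {1,4,6,7}; col 7 has {3,4,5,6,7}; region has {3,6,7} → only 2 remains.
r2c4 = 7: row 2 has {1,2,6}; col 4 has {2,3,4,5,6}; region has {1,2,6} → only 7 remains.
r3c7 = 1: row 3 has {2,6,7}; col 7 has {2,3,4,5,6,7}; region has {2,3,6,7} → only 1 remains.
r4c1 = 5: row 4 has {3,7}; col 1 has {1,2,4,6,7}; region has {1,7} → only 5 remains.
r4c4 = 1: row 4 has {3,5,7}; col 4 has {2,3,4,5,6,7}; region has {2,5,6,7} → only 1 remains.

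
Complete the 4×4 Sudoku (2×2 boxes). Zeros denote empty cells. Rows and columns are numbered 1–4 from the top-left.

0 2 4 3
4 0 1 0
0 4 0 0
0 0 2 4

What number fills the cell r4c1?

3

r1c1 = 1 (sole candidate).
r2c2 = 3 (sole candidate).
r2c4 = 2 (sole candidate).
r3c3 = 3 (sole candidate).
r3c4 = 1 (sole candidate).
r4c1 = 3: row 4 has {2,4}; col 1 has {1,4}; box has {4} → only 3 remains.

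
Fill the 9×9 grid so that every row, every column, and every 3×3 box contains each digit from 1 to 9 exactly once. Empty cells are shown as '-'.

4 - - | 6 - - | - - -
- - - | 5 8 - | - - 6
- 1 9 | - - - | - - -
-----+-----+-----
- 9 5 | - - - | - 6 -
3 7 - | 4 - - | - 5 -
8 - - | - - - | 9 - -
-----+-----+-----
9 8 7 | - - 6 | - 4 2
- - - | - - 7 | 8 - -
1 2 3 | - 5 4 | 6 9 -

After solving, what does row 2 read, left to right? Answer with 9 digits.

R2C2 = 3: row 2 has {5,6,8}; col 2 has {1,2,7,8,9}; box has {1,4,9} → only 3 remains.
R2C3 = 2: row 2 has {3,5,6,8}; col 3 has {3,5,7,9}; box has {1,3,4,9} → only 2 remains.
R4C1 = 2 (sole candidate).
R9C4 = 8 (sole candidate).
R9C9 = 7 (sole candidate).
R1C2 = 5 (sole candidate).
R1C3 = 8 (sole candidate).
R2C1 = 7: row 2 has {2,3,5,6,8}; col 1 has {1,2,3,4,8,9}; box has {1,2,3,4,5,8,9} → only 7 remains.
R2C8 = 1: row 2 has {2,3,5,6,7,8}; col 8 has {4,5,6,9}; box has {6} → only 1 remains.
R3C1 = 6 (sole candidate).
R8C1 = 5 (sole candidate).
R8C8 = 3 (sole candidate).
R8C9 = 1 (sole candidate).
R2C6 = 9: row 2 has {1,2,3,5,6,7,8}; col 6 has {4,6,7}; box has {5,6,8} → only 9 remains.
R2C7 = 4: row 2 has {1,2,3,5,6,7,8,9}; col 7 has {6,8,9}; box has {1,6} → only 4 remains.

732589416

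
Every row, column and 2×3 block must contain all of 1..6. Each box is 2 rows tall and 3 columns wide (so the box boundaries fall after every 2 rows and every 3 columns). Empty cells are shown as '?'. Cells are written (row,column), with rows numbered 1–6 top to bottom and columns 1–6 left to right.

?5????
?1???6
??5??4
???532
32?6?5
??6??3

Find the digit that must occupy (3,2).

(1,6) = 1: row 1 has {5}; col 6 has {2,3,4,5,6}; box has {6} → only 1 remains.
(3,4) = 1: row 3 has {4,5}; col 4 has {5,6}; box has {2,3,4,5} → only 1 remains.
(3,5) = 6: row 3 has {1,4,5}; col 5 has {3}; box has {1,2,3,4,5} → only 6 remains.
(6,2) = 4: row 6 has {3,6}; col 2 has {1,2,5}; box has {2,3,6} → only 4 remains.
(6,4) = 2: row 6 has {3,4,6}; col 4 has {1,5,6}; box has {3,5,6} → only 2 remains.
(6,5) = 1: row 6 has {2,3,4,6}; col 5 has {3,6}; box has {2,3,5,6} → only 1 remains.
(3,1) = 2: row 3 has {1,4,5,6}; col 1 has {3}; box has {5} → only 2 remains.
(3,2) = 3: row 3 has {1,2,4,5,6}; col 2 has {1,2,4,5}; box has {2,5} → only 3 remains.

3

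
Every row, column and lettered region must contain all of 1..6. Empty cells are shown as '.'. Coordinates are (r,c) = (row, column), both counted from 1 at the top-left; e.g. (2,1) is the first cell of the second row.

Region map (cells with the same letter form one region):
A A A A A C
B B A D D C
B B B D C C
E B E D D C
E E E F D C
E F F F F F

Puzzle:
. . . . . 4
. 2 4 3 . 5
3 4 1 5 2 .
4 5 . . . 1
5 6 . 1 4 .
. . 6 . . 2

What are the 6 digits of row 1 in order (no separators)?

215634

(2,1) = 6: row 2 has {2,3,4,5}; col 1 has {3,4,5}; region has {1,2,3,4,5} → only 6 remains.
(2,5) = 1: row 2 has {2,3,4,5,6}; col 5 has {2,4}; region has {3,4,5} → only 1 remains.
(3,6) = 6: row 3 has {1,2,3,4,5}; col 6 has {1,2,4,5}; region has {1,2,4,5} → only 6 remains.
(4,5) = 6: row 4 has {1,4,5}; col 5 has {1,2,4}; region has {1,3,4,5} → only 6 remains.
(5,6) = 3: row 5 has {1,4,5,6}; col 6 has {1,2,4,5,6}; region has {1,2,4,5,6} → only 3 remains.
(6,1) = 1: row 6 has {2,6}; col 1 has {3,4,5,6}; region has {4,5,6} → only 1 remains.
(6,2) = 3: row 6 has {1,2,6}; col 2 has {2,4,5,6}; region has {1,2,6} → only 3 remains.
(6,4) = 4: row 6 has {1,2,3,6}; col 4 has {1,3,5}; region has {1,2,3,6} → only 4 remains.
(6,5) = 5: row 6 has {1,2,3,4,6}; col 5 has {1,2,4,6}; region has {1,2,3,4,6} → only 5 remains.
(1,1) = 2: row 1 has {4}; col 1 has {1,3,4,5,6}; region has {4} → only 2 remains.
(1,2) = 1: row 1 has {2,4}; col 2 has {2,3,4,5,6}; region has {2,4} → only 1 remains.
(1,4) = 6: row 1 has {1,2,4}; col 4 has {1,3,4,5}; region has {1,2,4} → only 6 remains.
(1,5) = 3: row 1 has {1,2,4,6}; col 5 has {1,2,4,5,6}; region has {1,2,4,6} → only 3 remains.
(4,4) = 2: row 4 has {1,4,5,6}; col 4 has {1,3,4,5,6}; region has {1,3,4,5,6} → only 2 remains.
(5,3) = 2: row 5 has {1,3,4,5,6}; col 3 has {1,4,6}; region has {1,4,5,6} → only 2 remains.
(1,3) = 5: row 1 has {1,2,3,4,6}; col 3 has {1,2,4,6}; region has {1,2,3,4,6} → only 5 remains.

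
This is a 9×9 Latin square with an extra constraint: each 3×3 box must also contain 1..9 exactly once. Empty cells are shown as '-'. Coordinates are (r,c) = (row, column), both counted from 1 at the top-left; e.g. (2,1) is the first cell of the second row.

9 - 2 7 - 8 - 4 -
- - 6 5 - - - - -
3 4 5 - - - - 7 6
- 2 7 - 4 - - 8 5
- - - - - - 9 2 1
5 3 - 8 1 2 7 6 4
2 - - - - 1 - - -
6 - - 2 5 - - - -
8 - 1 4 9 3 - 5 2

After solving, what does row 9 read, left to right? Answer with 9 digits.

(1,2) = 1 (sole candidate).
(1,9) = 3 (sole candidate).
(2,1) = 7 (sole candidate).
(2,2) = 8 (sole candidate).
(2,9) = 9 (sole candidate).
(3,5) = 2 (sole candidate).
(3,6) = 9 (sole candidate).
(4,1) = 1 (sole candidate).
(4,6) = 6 (sole candidate).
(4,7) = 3 (sole candidate).
(5,1) = 4 (sole candidate).
(5,2) = 6 (sole candidate).
(5,3) = 8 (sole candidate).
(5,4) = 3 (sole candidate).
(5,5) = 7 (sole candidate).
(5,6) = 5 (sole candidate).
(6,3) = 9 (sole candidate).
(7,4) = 6 (sole candidate).
(7,5) = 8 (sole candidate).
(7,7) = 4 (sole candidate).
(7,9) = 7 (sole candidate).
(8,6) = 7 (sole candidate).
(8,9) = 8 (sole candidate).
(9,2) = 7: row 9 has {1,2,3,4,5,8,9}; col 2 has {1,2,3,4,6,8}; box has {1,2,6,8} → only 7 remains.
(9,7) = 6: row 9 has {1,2,3,4,5,7,8,9}; col 7 has {3,4,7,9}; box has {2,4,5,7,8} → only 6 remains.

871493652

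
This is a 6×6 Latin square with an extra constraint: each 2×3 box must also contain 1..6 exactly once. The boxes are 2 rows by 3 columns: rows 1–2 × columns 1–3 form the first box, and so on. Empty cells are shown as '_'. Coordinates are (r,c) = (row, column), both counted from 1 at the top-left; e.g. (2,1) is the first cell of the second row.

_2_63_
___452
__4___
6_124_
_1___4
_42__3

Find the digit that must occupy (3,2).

(1,3) = 5: row 1 has {2,3,6}; col 3 has {1,2,4}; box has {2} → only 5 remains.
(1,6) = 1: row 1 has {2,3,5,6}; col 6 has {2,3,4}; box has {2,3,4,5,6} → only 1 remains.
(4,6) = 5: row 4 has {1,2,4,6}; col 6 has {1,2,3,4}; box has {2,4} → only 5 remains.
(5,4) = 5: row 5 has {1,4}; col 4 has {2,4,6}; box has {3,4} → only 5 remains.
(6,1) = 5: row 6 has {2,3,4}; col 1 has {6}; box has {1,2,4} → only 5 remains.
(6,4) = 1: row 6 has {2,3,4,5}; col 4 has {2,4,5,6}; box has {3,4,5} → only 1 remains.
(6,5) = 6: row 6 has {1,2,3,4,5}; col 5 has {3,4,5}; box has {1,3,4,5} → only 6 remains.
(1,1) = 4: row 1 has {1,2,3,5,6}; col 1 has {5,6}; box has {2,5} → only 4 remains.
(3,4) = 3: row 3 has {4}; col 4 has {1,2,4,5,6}; box has {2,4,5} → only 3 remains.
(3,5) = 1: row 3 has {3,4}; col 5 has {3,4,5,6}; box has {2,3,4,5} → only 1 remains.
(3,6) = 6: row 3 has {1,3,4}; col 6 has {1,2,3,4,5}; box has {1,2,3,4,5} → only 6 remains.
(4,2) = 3: row 4 has {1,2,4,5,6}; col 2 has {1,2,4}; box has {1,4,6} → only 3 remains.
(5,1) = 3: row 5 has {1,4,5}; col 1 has {4,5,6}; box has {1,2,4,5} → only 3 remains.
(5,3) = 6: row 5 has {1,3,4,5}; col 3 has {1,2,4,5}; box has {1,2,3,4,5} → only 6 remains.
(5,5) = 2: row 5 has {1,3,4,5,6}; col 5 has {1,3,4,5,6}; box has {1,3,4,5,6} → only 2 remains.
(2,1) = 1: row 2 has {2,4,5}; col 1 has {3,4,5,6}; box has {2,4,5} → only 1 remains.
(2,2) = 6: row 2 has {1,2,4,5}; col 2 has {1,2,3,4}; box has {1,2,4,5} → only 6 remains.
(2,3) = 3: row 2 has {1,2,4,5,6}; col 3 has {1,2,4,5,6}; box has {1,2,4,5,6} → only 3 remains.
(3,1) = 2: row 3 has {1,3,4,6}; col 1 has {1,3,4,5,6}; box has {1,3,4,6} → only 2 remains.
(3,2) = 5: row 3 has {1,2,3,4,6}; col 2 has {1,2,3,4,6}; box has {1,2,3,4,6} → only 5 remains.

5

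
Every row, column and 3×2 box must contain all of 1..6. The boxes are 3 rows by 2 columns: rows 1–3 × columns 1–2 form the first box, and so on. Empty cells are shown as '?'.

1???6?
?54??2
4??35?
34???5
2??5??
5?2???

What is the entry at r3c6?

r1c3 = 5 (sole candidate).
r1c4 = 2 (sole candidate).
r2c1 = 6 (sole candidate).
r2c4 = 1 (sole candidate).
r2c5 = 3 (sole candidate).
r3c2 = 2 (sole candidate).
r3c3 = 6 (sole candidate).
r3c6 = 1: row 3 has {2,3,4,5,6}; col 6 has {2,5}; box has {2,3,5,6} → only 1 remains.

1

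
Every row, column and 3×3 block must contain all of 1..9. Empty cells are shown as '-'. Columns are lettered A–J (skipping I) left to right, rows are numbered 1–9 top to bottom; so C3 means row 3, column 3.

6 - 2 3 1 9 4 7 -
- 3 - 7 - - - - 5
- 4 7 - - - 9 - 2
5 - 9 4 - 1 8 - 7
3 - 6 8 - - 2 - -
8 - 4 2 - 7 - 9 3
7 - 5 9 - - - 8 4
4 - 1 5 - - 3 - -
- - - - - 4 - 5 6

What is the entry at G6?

J1 = 8 (sole candidate).
C2 = 8 (sole candidate).
A3 = 1 (sole candidate).
D3 = 6 (sole candidate).
H3 = 3 (sole candidate).
B4 = 2 (sole candidate).
H4 = 6 (sole candidate).
F5 = 5 (sole candidate).
J5 = 1 (sole candidate).
B6 = 1 (sole candidate).
E6 = 6 (sole candidate).
G6 = 5: row 6 has {1,2,3,4,6,7,8,9}; col 7 has {2,3,4,8,9}; box has {1,2,3,6,7,8,9} → only 5 remains.

5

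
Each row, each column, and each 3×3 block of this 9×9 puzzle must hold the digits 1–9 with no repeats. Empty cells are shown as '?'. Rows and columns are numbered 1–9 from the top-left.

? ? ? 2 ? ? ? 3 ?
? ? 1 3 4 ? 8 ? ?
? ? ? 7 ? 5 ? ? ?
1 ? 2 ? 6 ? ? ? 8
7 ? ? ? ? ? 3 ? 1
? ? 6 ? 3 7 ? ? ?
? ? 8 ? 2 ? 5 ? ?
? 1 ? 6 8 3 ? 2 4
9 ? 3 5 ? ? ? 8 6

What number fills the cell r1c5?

r8c1 = 5: row 8 has {1,2,3,4,6,8}; col 1 has {1,7,9}; box has {1,3,8,9} → only 5 remains.
r8c3 = 7: row 8 has {1,2,3,4,5,6,8}; col 3 has {1,2,3,6,8}; box has {1,3,5,8,9} → only 7 remains.
r8c7 = 9: row 8 has {1,2,3,4,5,6,7,8}; col 7 has {3,5,8}; box has {2,4,5,6,8} → only 9 remains.
r4c2 = 3: in row 4, 3 can only go here (every other open cell in that row sees a 3).
r3c1 = 3: in row 3, 3 can only go here (every other open cell in that row sees a 3).
r3c2 = 8: in row 3, 8 can only go here (every other open cell in that row sees an 8).
r1c6 = 8: in row 1, 8 can only go here (every other open cell in that row sees an 8).
r4c8 = 5: in row 4, 5 can only go here (every other open cell in that row sees a 5).
r4c7 = 7: in row 4, 7 can only go here (every other open cell in that row sees a 7).
r9c7 = 1: row 9 has {3,5,6,8,9}; col 7 has {3,5,7,8,9}; box has {2,4,5,6,8,9} → only 1 remains.
r7c8 = 7: row 7 has {2,5,8}; col 8 has {2,3,5,8}; box has {1,2,4,5,6,8,9} → only 7 remains.
r7c9 = 3: row 7 has {2,5,7,8}; col 9 has {1,4,6,8}; box has {1,2,4,5,6,7,8,9} → only 3 remains.
r9c5 = 7: row 9 has {1,3,5,6,8,9}; col 5 has {2,3,4,6,8}; box has {2,3,5,6,8} → only 7 remains.
r9c6 = 4: row 9 has {1,3,5,6,7,8,9}; col 6 has {3,5,7,8}; box has {2,3,5,6,7,8} → only 4 remains.
r4c6 = 9: row 4 has {1,2,3,5,6,7,8}; col 6 has {3,4,5,7,8}; box has {3,6,7} → only 9 remains.
r5c5 = 5: row 5 has {1,3,7}; col 5 has {2,3,4,6,7,8}; box has {3,6,7,9} → only 5 remains.
r5c6 = 2: row 5 has {1,3,5,7}; col 6 has {3,4,5,7,8,9}; box has {3,5,6,7,9} → only 2 remains.
r7c6 = 1: row 7 has {2,3,5,7,8}; col 6 has {2,3,4,5,7,8,9}; box has {2,3,4,5,6,7,8} → only 1 remains.
r9c2 = 2: row 9 has {1,3,4,5,6,7,8,9}; col 2 has {1,3,8}; box has {1,3,5,7,8,9} → only 2 remains.
r2c6 = 6: row 2 has {1,3,4,8}; col 6 has {1,2,3,4,5,7,8,9}; box has {2,3,4,5,7,8} → only 6 remains.
r2c8 = 9: row 2 has {1,3,4,6,8}; col 8 has {2,3,5,7,8}; box has {3,8} → only 9 remains.
r3c9 = 2: row 3 has {3,5,7,8}; col 9 has {1,3,4,6,8}; box has {3,8,9} → only 2 remains.
r4c4 = 4: row 4 has {1,2,3,5,6,7,8,9}; col 4 has {2,3,5,6,7}; box has {2,3,5,6,7,9} → only 4 remains.
r5c4 = 8: row 5 has {1,2,3,5,7}; col 4 has {2,3,4,5,6,7}; box has {2,3,4,5,6,7,9} → only 8 remains.
r6c4 = 1: row 6 has {3,6,7}; col 4 has {2,3,4,5,6,7,8}; box has {2,3,4,5,6,7,8,9} → only 1 remains.
r6c8 = 4: row 6 has {1,3,6,7}; col 8 has {2,3,5,7,8,9}; box has {1,3,5,7,8} → only 4 remains.
r6c9 = 9: row 6 has {1,3,4,6,7}; col 9 has {1,2,3,4,6,8}; box has {1,3,4,5,7,8} → only 9 remains.
r7c4 = 9: row 7 has {1,2,3,5,7,8}; col 4 has {1,2,3,4,5,6,7,8}; box has {1,2,3,4,5,6,7,8} → only 9 remains.
r2c1 = 2: row 2 has {1,3,4,6,8,9}; col 1 has {1,3,5,7,9}; box has {1,3,8} → only 2 remains.
r5c8 = 6: row 5 has {1,2,3,5,7,8}; col 8 has {2,3,4,5,7,8,9}; box has {1,3,4,5,7,8,9} → only 6 remains.
r6c1 = 8: row 6 has {1,3,4,6,7,9}; col 1 has {1,2,3,5,7,9}; box has {1,2,3,6,7} → only 8 remains.
r6c2 = 5: row 6 has {1,3,4,6,7,8,9}; col 2 has {1,2,3,8}; box has {1,2,3,6,7,8} → only 5 remains.
r6c7 = 2: row 6 has {1,3,4,5,6,7,8,9}; col 7 has {1,3,5,7,8,9}; box has {1,3,4,5,6,7,8,9} → only 2 remains.
r2c2 = 7: row 2 has {1,2,3,4,6,8,9}; col 2 has {1,2,3,5,8}; box has {1,2,3,8} → only 7 remains.
r2c9 = 5: row 2 has {1,2,3,4,6,7,8,9}; col 9 has {1,2,3,4,6,8,9}; box has {2,3,8,9} → only 5 remains.
r3c8 = 1: row 3 has {2,3,5,7,8}; col 8 has {2,3,4,5,6,7,8,9}; box has {2,3,5,8,9} → only 1 remains.
r1c9 = 7: row 1 has {2,3,8}; col 9 has {1,2,3,4,5,6,8,9}; box has {1,2,3,5,8,9} → only 7 remains.
r3c5 = 9: row 3 has {1,2,3,5,7,8}; col 5 has {2,3,4,5,6,7,8}; box has {2,3,4,5,6,7,8} → only 9 remains.
r1c5 = 1: row 1 has {2,3,7,8}; col 5 has {2,3,4,5,6,7,8,9}; box has {2,3,4,5,6,7,8,9} → only 1 remains.

1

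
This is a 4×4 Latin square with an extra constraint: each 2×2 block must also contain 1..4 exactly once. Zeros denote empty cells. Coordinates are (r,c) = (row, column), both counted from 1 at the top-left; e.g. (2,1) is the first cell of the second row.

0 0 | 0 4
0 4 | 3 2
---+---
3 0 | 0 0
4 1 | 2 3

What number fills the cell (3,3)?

4

(1,3) = 1 (sole candidate).
(2,1) = 1 (sole candidate).
(3,2) = 2 (sole candidate).
(3,3) = 4: row 3 has {2,3}; col 3 has {1,2,3}; box has {2,3} → only 4 remains.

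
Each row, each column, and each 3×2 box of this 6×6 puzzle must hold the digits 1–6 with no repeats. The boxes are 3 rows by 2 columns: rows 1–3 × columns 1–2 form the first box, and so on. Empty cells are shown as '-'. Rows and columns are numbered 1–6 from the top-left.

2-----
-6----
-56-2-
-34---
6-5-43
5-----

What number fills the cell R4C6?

2

R4C1 = 1 (sole candidate).
R5C2 = 2 (sole candidate).
R5C4 = 1 (sole candidate).
R6C2 = 4 (sole candidate).
R1C2 = 1 (sole candidate).
R1C3 = 3 (sole candidate).
R3C4 = 4 (sole candidate).
R3C6 = 1 (sole candidate).
R6C3 = 2 (sole candidate).
R6C6 = 6 (sole candidate).
R1C4 = 5 (sole candidate).
R1C5 = 6 (sole candidate).
R1C6 = 4 (sole candidate).
R2C3 = 1 (sole candidate).
R2C4 = 2 (sole candidate).
R2C6 = 5 (sole candidate).
R3C1 = 3 (sole candidate).
R4C4 = 6 (sole candidate).
R4C5 = 5 (sole candidate).
R4C6 = 2: row 4 has {1,3,4,5,6}; col 6 has {1,3,4,5,6}; box has {3,4,5,6} → only 2 remains.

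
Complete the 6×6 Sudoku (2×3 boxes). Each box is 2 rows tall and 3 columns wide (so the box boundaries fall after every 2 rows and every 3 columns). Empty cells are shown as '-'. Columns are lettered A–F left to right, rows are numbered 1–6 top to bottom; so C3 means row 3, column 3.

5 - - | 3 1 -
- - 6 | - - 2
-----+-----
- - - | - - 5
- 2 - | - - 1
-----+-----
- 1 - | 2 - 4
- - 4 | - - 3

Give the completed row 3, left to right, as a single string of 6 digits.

361425

B1 = 4: row 1 has {1,3,5}; col 2 has {1,2}; box has {5,6} → only 4 remains.
C1 = 2: row 1 has {1,3,4,5}; col 3 has {4,6}; box has {4,5,6} → only 2 remains.
F1 = 6: row 1 has {1,2,3,4,5}; col 6 has {1,2,3,4,5}; box has {1,2,3} → only 6 remains.
B2 = 3: row 2 has {2,6}; col 2 has {1,2,4}; box has {2,4,5,6} → only 3 remains.
B3 = 6: row 3 has {5}; col 2 has {1,2,3,4}; box has {2} → only 6 remains.
D3 = 4: row 3 has {5,6}; col 4 has {2,3}; box has {1,5} → only 4 remains.
D4 = 6: row 4 has {1,2}; col 4 has {2,3,4}; box has {1,4,5} → only 6 remains.
E4 = 3: row 4 has {1,2,6}; col 5 has {1}; box has {1,4,5,6} → only 3 remains.
B6 = 5: row 6 has {3,4}; col 2 has {1,2,3,4,6}; box has {1,4} → only 5 remains.
D6 = 1: row 6 has {3,4,5}; col 4 has {2,3,4,6}; box has {2,3,4} → only 1 remains.
E6 = 6: row 6 has {1,3,4,5}; col 5 has {1,3}; box has {1,2,3,4} → only 6 remains.
A2 = 1: row 2 has {2,3,6}; col 1 has {5}; box has {2,3,4,5,6} → only 1 remains.
D2 = 5: row 2 has {1,2,3,6}; col 4 has {1,2,3,4,6}; box has {1,2,3,6} → only 5 remains.
E2 = 4: row 2 has {1,2,3,5,6}; col 5 has {1,3,6}; box has {1,2,3,5,6} → only 4 remains.
A3 = 3: row 3 has {4,5,6}; col 1 has {1,5}; box has {2,6} → only 3 remains.
C3 = 1: row 3 has {3,4,5,6}; col 3 has {2,4,6}; box has {2,3,6} → only 1 remains.
E3 = 2: row 3 has {1,3,4,5,6}; col 5 has {1,3,4,6}; box has {1,3,4,5,6} → only 2 remains.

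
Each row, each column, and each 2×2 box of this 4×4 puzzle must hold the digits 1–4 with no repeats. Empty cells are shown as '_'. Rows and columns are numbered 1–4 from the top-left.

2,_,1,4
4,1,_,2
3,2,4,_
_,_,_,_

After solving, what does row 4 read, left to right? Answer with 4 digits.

1423

r1c2 = 3 (sole candidate).
r2c3 = 3 (sole candidate).
r3c4 = 1 (sole candidate).
r4c1 = 1: row 4 has {}; col 1 has {2,3,4}; box has {2,3} → only 1 remains.
r4c2 = 4: row 4 has {1}; col 2 has {1,2,3}; box has {1,2,3} → only 4 remains.
r4c3 = 2: row 4 has {1,4}; col 3 has {1,3,4}; box has {1,4} → only 2 remains.
r4c4 = 3: row 4 has {1,2,4}; col 4 has {1,2,4}; box has {1,2,4} → only 3 remains.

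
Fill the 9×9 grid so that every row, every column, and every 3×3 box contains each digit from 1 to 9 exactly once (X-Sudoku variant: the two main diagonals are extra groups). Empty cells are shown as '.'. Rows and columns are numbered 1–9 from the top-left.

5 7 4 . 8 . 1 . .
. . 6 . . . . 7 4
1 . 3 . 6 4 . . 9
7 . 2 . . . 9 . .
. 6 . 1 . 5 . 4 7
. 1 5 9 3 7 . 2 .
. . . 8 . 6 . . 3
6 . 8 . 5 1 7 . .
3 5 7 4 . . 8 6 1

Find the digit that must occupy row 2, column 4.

row 1, column 8 = 3: row 1 has {1,4,5,7,8}; col 8 has {2,4,6,7}; box has {1,4,7,9} → only 3 remains.
row 4, column 4 = 6: row 4 has {2,7,9}; col 4 has {1,4,8,9}; box has {1,3,5,7,9}; main diagonal has {1,3,5,7} → only 6 remains.
row 4, column 5 = 4: row 4 has {2,6,7,9}; col 5 has {3,5,6,8}; box has {1,3,5,6,7,9} → only 4 remains.
row 4, column 6 = 8: row 4 has {2,4,6,7,9}; col 6 has {1,4,5,6,7}; box has {1,3,4,5,6,7,9}; anti-diagonal has {3,7,9} → only 8 remains.
row 4, column 9 = 5: row 4 has {2,4,6,7,8,9}; col 9 has {1,3,4,7,9}; box has {2,4,7,9} → only 5 remains.
row 5, column 3 = 9: row 5 has {1,4,5,6,7}; col 3 has {2,3,4,5,6,7,8}; box has {1,2,5,6,7} → only 9 remains.
row 5, column 5 = 2: row 5 has {1,4,5,6,7,9}; col 5 has {3,4,5,6,8}; box has {1,3,4,5,6,7,8,9}; main diagonal has {1,3,5,6,7}; anti-diagonal has {3,7,8,9} → only 2 remains.
row 5, column 7 = 3: row 5 has {1,2,4,5,6,7,9}; col 7 has {1,7,8,9}; box has {2,4,5,7,9} → only 3 remains.
row 6, column 7 = 6: row 6 has {1,2,3,5,7,9}; col 7 has {1,3,7,8,9}; box has {2,3,4,5,7,9} → only 6 remains.
row 6, column 9 = 8: row 6 has {1,2,3,5,6,7,9}; col 9 has {1,3,4,5,7,9}; box has {2,3,4,5,6,7,9} → only 8 remains.
row 7, column 3 = 1: row 7 has {3,6,8}; col 3 has {2,3,4,5,6,7,8,9}; box has {3,5,6,7,8}; anti-diagonal has {2,3,7,8,9} → only 1 remains.
row 7, column 7 = 4: row 7 has {1,3,6,8}; col 7 has {1,3,6,7,8,9}; box has {1,3,6,7,8}; main diagonal has {1,2,3,5,6,7} → only 4 remains.
row 8, column 2 = 4: row 8 has {1,5,6,7,8}; col 2 has {1,5,6,7}; box has {1,3,5,6,7,8}; anti-diagonal has {1,2,3,7,8,9} → only 4 remains.
row 8, column 8 = 9: row 8 has {1,4,5,6,7,8}; col 8 has {2,3,4,6,7}; box has {1,3,4,6,7,8}; main diagonal has {1,2,3,4,5,6,7} → only 9 remains.
row 8, column 9 = 2: row 8 has {1,4,5,6,7,8,9}; col 9 has {1,3,4,5,7,8,9}; box has {1,3,4,6,7,8,9} → only 2 remains.
row 9, column 5 = 9: row 9 has {1,3,4,5,6,7,8}; col 5 has {2,3,4,5,6,8}; box has {1,4,5,6,8} → only 9 remains.
row 9, column 6 = 2: row 9 has {1,3,4,5,6,7,8,9}; col 6 has {1,4,5,6,7,8}; box has {1,4,5,6,8,9} → only 2 remains.
row 1, column 4 = 2: row 1 has {1,3,4,5,7,8}; col 4 has {1,4,6,8,9}; box has {4,6,8} → only 2 remains.
row 1, column 6 = 9: row 1 has {1,2,3,4,5,7,8}; col 6 has {1,2,4,5,6,7,8}; box has {2,4,6,8} → only 9 remains.
row 1, column 9 = 6: row 1 has {1,2,3,4,5,7,8,9}; col 9 has {1,2,3,4,5,7,8,9}; box has {1,3,4,7,9}; anti-diagonal has {1,2,3,4,7,8,9} → only 6 remains.
row 2, column 2 = 8: row 2 has {4,6,7}; col 2 has {1,4,5,6,7}; box has {1,3,4,5,6,7}; main diagonal has {1,2,3,4,5,6,7,9} → only 8 remains.
row 2, column 5 = 1: row 2 has {4,6,7,8}; col 5 has {2,3,4,5,6,8,9}; box has {2,4,6,8,9} → only 1 remains.
row 2, column 6 = 3: row 2 has {1,4,6,7,8}; col 6 has {1,2,4,5,6,7,8,9}; box has {1,2,4,6,8,9} → only 3 remains.
row 3, column 2 = 2: row 3 has {1,3,4,6,9}; col 2 has {1,4,5,6,7,8}; box has {1,3,4,5,6,7,8} → only 2 remains.
row 3, column 7 = 5: row 3 has {1,2,3,4,6,9}; col 7 has {1,3,4,6,7,8,9}; box has {1,3,4,6,7,9}; anti-diagonal has {1,2,3,4,6,7,8,9} → only 5 remains.
row 3, column 8 = 8: row 3 has {1,2,3,4,5,6,9}; col 8 has {2,3,4,6,7,9}; box has {1,3,4,5,6,7,9} → only 8 remains.
row 4, column 2 = 3: row 4 has {2,4,5,6,7,8,9}; col 2 has {1,2,4,5,6,7,8}; box has {1,2,5,6,7,9} → only 3 remains.
row 4, column 8 = 1: row 4 has {2,3,4,5,6,7,8,9}; col 8 has {2,3,4,6,7,8,9}; box has {2,3,4,5,6,7,8,9} → only 1 remains.
row 5, column 1 = 8: row 5 has {1,2,3,4,5,6,7,9}; col 1 has {1,3,5,6,7}; box has {1,2,3,5,6,7,9} → only 8 remains.
row 6, column 1 = 4: row 6 has {1,2,3,5,6,7,8,9}; col 1 has {1,3,5,6,7,8}; box has {1,2,3,5,6,7,8,9} → only 4 remains.
row 7, column 2 = 9: row 7 has {1,3,4,6,8}; col 2 has {1,2,3,4,5,6,7,8}; box has {1,3,4,5,6,7,8} → only 9 remains.
row 7, column 5 = 7: row 7 has {1,3,4,6,8,9}; col 5 has {1,2,3,4,5,6,8,9}; box has {1,2,4,5,6,8,9} → only 7 remains.
row 7, column 8 = 5: row 7 has {1,3,4,6,7,8,9}; col 8 has {1,2,3,4,6,7,8,9}; box has {1,2,3,4,6,7,8,9} → only 5 remains.
row 8, column 4 = 3: row 8 has {1,2,4,5,6,7,8,9}; col 4 has {1,2,4,6,8,9}; box has {1,2,4,5,6,7,8,9} → only 3 remains.
row 2, column 1 = 9: row 2 has {1,3,4,6,7,8}; col 1 has {1,3,4,5,6,7,8}; box has {1,2,3,4,5,6,7,8} → only 9 remains.
row 2, column 4 = 5: row 2 has {1,3,4,6,7,8,9}; col 4 has {1,2,3,4,6,8,9}; box has {1,2,3,4,6,8,9} → only 5 remains.

5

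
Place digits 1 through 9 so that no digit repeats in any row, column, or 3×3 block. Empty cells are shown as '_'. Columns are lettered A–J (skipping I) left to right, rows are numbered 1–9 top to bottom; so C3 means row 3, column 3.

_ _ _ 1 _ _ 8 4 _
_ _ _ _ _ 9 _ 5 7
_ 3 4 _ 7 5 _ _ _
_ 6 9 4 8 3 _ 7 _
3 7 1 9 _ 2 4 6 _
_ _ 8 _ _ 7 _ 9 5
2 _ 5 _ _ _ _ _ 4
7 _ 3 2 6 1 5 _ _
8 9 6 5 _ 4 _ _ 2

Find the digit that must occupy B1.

F1 = 6: row 1 has {1,4,8}; col 6 has {1,2,3,4,5,7,9}; box has {1,5,7,9} → only 6 remains.
C2 = 2: row 2 has {5,7,9}; col 3 has {1,3,4,5,6,8,9}; box has {3,4} → only 2 remains.
D3 = 8: row 3 has {3,4,5,7}; col 4 has {1,2,4,5,9}; box has {1,5,6,7,9} → only 8 remains.
A4 = 5: row 4 has {3,4,6,7,8,9}; col 1 has {2,3,7,8}; box has {1,3,6,7,8,9} → only 5 remains.
J4 = 1: row 4 has {3,4,5,6,7,8,9}; col 9 has {2,4,5,7}; box has {4,5,6,7,9} → only 1 remains.
E5 = 5: row 5 has {1,2,3,4,6,7,9}; col 5 has {6,7,8}; box has {2,3,4,7,8,9} → only 5 remains.
J5 = 8: row 5 has {1,2,3,4,5,6,7,9}; col 9 has {1,2,4,5,7}; box has {1,4,5,6,7,9} → only 8 remains.
A6 = 4: row 6 has {5,7,8,9}; col 1 has {2,3,5,7,8}; box has {1,3,5,6,7,8,9} → only 4 remains.
B6 = 2: row 6 has {4,5,7,8,9}; col 2 has {3,6,7,9}; box has {1,3,4,5,6,7,8,9} → only 2 remains.
D6 = 6: row 6 has {2,4,5,7,8,9}; col 4 has {1,2,4,5,8,9}; box has {2,3,4,5,7,8,9} → only 6 remains.
E6 = 1: row 6 has {2,4,5,6,7,8,9}; col 5 has {5,6,7,8}; box has {2,3,4,5,6,7,8,9} → only 1 remains.
G6 = 3: row 6 has {1,2,4,5,6,7,8,9}; col 7 has {4,5,8}; box has {1,4,5,6,7,8,9} → only 3 remains.
B7 = 1: row 7 has {2,4,5}; col 2 has {2,3,6,7,9}; box has {2,3,5,6,7,8,9} → only 1 remains.
F7 = 8: row 7 has {1,2,4,5}; col 6 has {1,2,3,4,5,6,7,9}; box has {1,2,4,5,6} → only 8 remains.
H7 = 3: row 7 has {1,2,4,5,8}; col 8 has {4,5,6,7,9}; box has {2,4,5} → only 3 remains.
B8 = 4: row 8 has {1,2,3,5,6,7}; col 2 has {1,2,3,6,7,9}; box has {1,2,3,5,6,7,8,9} → only 4 remains.
H8 = 8: row 8 has {1,2,3,4,5,6,7}; col 8 has {3,4,5,6,7,9}; box has {2,3,4,5} → only 8 remains.
J8 = 9: row 8 has {1,2,3,4,5,6,7,8}; col 9 has {1,2,4,5,7,8}; box has {2,3,4,5,8} → only 9 remains.
E9 = 3: row 9 has {2,4,5,6,8,9}; col 5 has {1,5,6,7,8}; box has {1,2,4,5,6,8} → only 3 remains.
H9 = 1: row 9 has {2,3,4,5,6,8,9}; col 8 has {3,4,5,6,7,8,9}; box has {2,3,4,5,8,9} → only 1 remains.
A1 = 9: row 1 has {1,4,6,8}; col 1 has {2,3,4,5,7,8}; box has {2,3,4} → only 9 remains.
B1 = 5: row 1 has {1,4,6,8,9}; col 2 has {1,2,3,4,6,7,9}; box has {2,3,4,9} → only 5 remains.

5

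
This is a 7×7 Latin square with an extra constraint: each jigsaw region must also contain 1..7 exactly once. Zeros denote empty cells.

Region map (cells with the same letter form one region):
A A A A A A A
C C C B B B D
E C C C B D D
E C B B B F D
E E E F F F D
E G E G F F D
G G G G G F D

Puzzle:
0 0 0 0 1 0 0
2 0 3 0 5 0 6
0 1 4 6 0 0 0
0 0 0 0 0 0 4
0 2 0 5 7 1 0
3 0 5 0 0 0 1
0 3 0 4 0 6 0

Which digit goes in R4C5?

R2C2 = 7: row 2 has {2,3,5,6}; col 2 has {1,2,3}; region has {1,2,3,4,6} → only 7 remains.
R2C4 = 1: row 2 has {2,3,5,6,7}; col 4 has {4,5,6}; region has {5} → only 1 remains.
R2C6 = 4: row 2 has {1,2,3,5,6,7}; col 6 has {1,6}; region has {1,5} → only 4 remains.
R3C1 = 7: row 3 has {1,4,6}; col 1 has {2,3}; region has {2,3,5} → only 7 remains.
R4C2 = 5: row 4 has {4}; col 2 has {1,2,3,7}; region has {1,2,3,4,6,7} → only 5 remains.
R5C3 = 6: row 5 has {1,2,5,7}; col 3 has {3,4,5}; region has {2,3,5,7} → only 6 remains.
R5C7 = 3: row 5 has {1,2,5,6,7}; col 7 has {1,4,6}; region has {1,4,6} → only 3 remains.
R6C2 = 6: row 6 has {1,3,5}; col 2 has {1,2,3,5,7}; region has {3,4} → only 6 remains.
R6C6 = 2: row 6 has {1,3,5,6}; col 6 has {1,4,6}; region has {1,5,6,7} → only 2 remains.
R7C5 = 2: row 7 has {3,4,6}; col 5 has {1,5,7}; region has {3,4,6} → only 2 remains.
R1C2 = 4: row 1 has {1}; col 2 has {1,2,3,5,6,7}; region has {1} → only 4 remains.
R3C5 = 3: row 3 has {1,4,6,7}; col 5 has {1,2,5,7}; region has {1,4,5} → only 3 remains.
R3C6 = 5: row 3 has {1,3,4,6,7}; col 6 has {1,2,4,6}; region has {1,3,4,6} → only 5 remains.
R3C7 = 2: row 3 has {1,3,4,5,6,7}; col 7 has {1,3,4,6}; region has {1,3,4,5,6} → only 2 remains.
R4C1 = 1: row 4 has {4,5}; col 1 has {2,3,7}; region has {2,3,5,6,7} → only 1 remains.
R4C5 = 6: row 4 has {1,4,5}; col 5 has {1,2,3,5,7}; region has {1,3,4,5} → only 6 remains.

6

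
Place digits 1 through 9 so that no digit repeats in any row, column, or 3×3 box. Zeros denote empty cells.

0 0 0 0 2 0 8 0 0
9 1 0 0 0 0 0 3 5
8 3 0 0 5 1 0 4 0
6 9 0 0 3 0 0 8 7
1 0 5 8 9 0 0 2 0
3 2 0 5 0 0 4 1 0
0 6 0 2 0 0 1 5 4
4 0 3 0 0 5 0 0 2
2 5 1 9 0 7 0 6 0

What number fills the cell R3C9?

R4C3 = 4: row 4 has {3,6,7,8,9}; col 3 has {1,3,5}; box has {1,2,3,5,6,9} → only 4 remains.
R4C4 = 1: row 4 has {3,4,6,7,8,9}; col 4 has {2,5,8,9}; box has {3,5,8,9} → only 1 remains.
R4C6 = 2: row 4 has {1,3,4,6,7,8,9}; col 6 has {1,5,7}; box has {1,3,5,8,9} → only 2 remains.
R4C7 = 5: row 4 has {1,2,3,4,6,7,8,9}; col 7 has {1,4,8}; box has {1,2,4,7,8} → only 5 remains.
R5C2 = 7: row 5 has {1,2,5,8,9}; col 2 has {1,2,3,5,6,9}; box has {1,2,3,4,5,6,9} → only 7 remains.
R6C3 = 8: row 6 has {1,2,3,4,5}; col 3 has {1,3,4,5}; box has {1,2,3,4,5,6,7,9} → only 8 remains.
R6C6 = 6: row 6 has {1,2,3,4,5,8}; col 6 has {1,2,5,7}; box has {1,2,3,5,8,9} → only 6 remains.
R6C9 = 9: row 6 has {1,2,3,4,5,6,8}; col 9 has {2,4,5,7}; box has {1,2,4,5,7,8} → only 9 remains.
R7C1 = 7: row 7 has {1,2,4,5,6}; col 1 has {1,2,3,4,6,8,9}; box has {1,2,3,4,5,6} → only 7 remains.
R7C3 = 9: row 7 has {1,2,4,5,6,7}; col 3 has {1,3,4,5,8}; box has {1,2,3,4,5,6,7} → only 9 remains.
R7C5 = 8: row 7 has {1,2,4,5,6,7,9}; col 5 has {2,3,5,9}; box has {2,5,7,9} → only 8 remains.
R7C6 = 3: row 7 has {1,2,4,5,6,7,8,9}; col 6 has {1,2,5,6,7}; box has {2,5,7,8,9} → only 3 remains.
R8C2 = 8: row 8 has {2,3,4,5}; col 2 has {1,2,3,5,6,7,9}; box has {1,2,3,4,5,6,7,9} → only 8 remains.
R8C4 = 6: row 8 has {2,3,4,5,8}; col 4 has {1,2,5,8,9}; box has {2,3,5,7,8,9} → only 6 remains.
R8C5 = 1: row 8 has {2,3,4,5,6,8}; col 5 has {2,3,5,8,9}; box has {2,3,5,6,7,8,9} → only 1 remains.
R9C5 = 4: row 9 has {1,2,5,6,7,9}; col 5 has {1,2,3,5,8,9}; box has {1,2,3,5,6,7,8,9} → only 4 remains.
R9C7 = 3: row 9 has {1,2,4,5,6,7,9}; col 7 has {1,4,5,8}; box has {1,2,4,5,6} → only 3 remains.
R9C9 = 8: row 9 has {1,2,3,4,5,6,7,9}; col 9 has {2,4,5,7,9}; box has {1,2,3,4,5,6} → only 8 remains.
R1C1 = 5: row 1 has {2,8}; col 1 has {1,2,3,4,6,7,8,9}; box has {1,3,8,9} → only 5 remains.
R1C2 = 4: row 1 has {2,5,8}; col 2 has {1,2,3,5,6,7,8,9}; box has {1,3,5,8,9} → only 4 remains.
R1C6 = 9: row 1 has {2,4,5,8}; col 6 has {1,2,3,5,6,7}; box has {1,2,5} → only 9 remains.
R1C8 = 7: row 1 has {2,4,5,8,9}; col 8 has {1,2,3,4,5,6,8}; box has {3,4,5,8} → only 7 remains.
R3C4 = 7: row 3 has {1,3,4,5,8}; col 4 has {1,2,5,6,8,9}; box has {1,2,5,9} → only 7 remains.
R3C9 = 6: row 3 has {1,3,4,5,7,8}; col 9 has {2,4,5,7,8,9}; box has {3,4,5,7,8} → only 6 remains.

6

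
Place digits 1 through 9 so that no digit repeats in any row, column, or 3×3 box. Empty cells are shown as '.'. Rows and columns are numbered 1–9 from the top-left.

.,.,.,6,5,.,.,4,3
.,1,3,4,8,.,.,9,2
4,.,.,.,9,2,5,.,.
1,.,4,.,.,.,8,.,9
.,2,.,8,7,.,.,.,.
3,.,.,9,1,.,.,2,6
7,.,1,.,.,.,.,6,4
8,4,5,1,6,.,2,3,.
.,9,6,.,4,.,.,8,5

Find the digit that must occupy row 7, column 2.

row 2, column 6 = 7 (sole candidate).
row 2, column 7 = 6 (sole candidate).
row 3, column 4 = 3 (sole candidate).
row 5, column 3 = 9 (sole candidate).
row 5, column 9 = 1 (sole candidate).
row 7, column 2 = 3: row 7 has {1,4,6,7}; col 2 has {1,2,4,9}; box has {1,4,5,6,7,8,9} → only 3 remains.

3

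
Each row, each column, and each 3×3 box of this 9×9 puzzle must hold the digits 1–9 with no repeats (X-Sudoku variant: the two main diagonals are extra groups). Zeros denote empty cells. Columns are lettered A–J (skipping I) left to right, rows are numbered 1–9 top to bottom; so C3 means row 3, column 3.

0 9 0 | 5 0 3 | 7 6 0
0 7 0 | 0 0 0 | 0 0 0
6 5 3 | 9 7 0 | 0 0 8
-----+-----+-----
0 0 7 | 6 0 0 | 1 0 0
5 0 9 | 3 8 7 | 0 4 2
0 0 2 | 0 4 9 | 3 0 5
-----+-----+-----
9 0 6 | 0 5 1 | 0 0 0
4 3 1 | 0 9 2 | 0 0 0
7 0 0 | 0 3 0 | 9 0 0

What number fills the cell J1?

F3 = 4: row 3 has {3,5,6,7,8,9}; col 6 has {1,2,3,7,9}; box has {3,5,7,9} → only 4 remains.
G3 = 2: row 3 has {3,4,5,6,7,8,9}; col 7 has {1,3,7,9}; box has {6,7,8}; anti-diagonal has {3,6,7,8} → only 2 remains.
H3 = 1: row 3 has {2,3,4,5,6,7,8,9}; col 8 has {4,6}; box has {2,6,7,8} → only 1 remains.
E4 = 2: row 4 has {1,6,7}; col 5 has {3,4,5,7,8,9}; box has {3,4,6,7,8,9} → only 2 remains.
F4 = 5: row 4 has {1,2,6,7}; col 6 has {1,2,3,4,7,9}; box has {2,3,4,6,7,8,9}; anti-diagonal has {2,3,6,7,8} → only 5 remains.
J4 = 9: row 4 has {1,2,5,6,7}; col 9 has {2,5,8}; box has {1,2,3,4,5} → only 9 remains.
G5 = 6: row 5 has {2,3,4,5,7,8,9}; col 7 has {1,2,3,7,9}; box has {1,2,3,4,5,9} → only 6 remains.
D6 = 1: row 6 has {2,3,4,5,9}; col 4 has {3,5,6,9}; box has {2,3,4,5,6,7,8,9}; anti-diagonal has {2,3,5,6,7,8} → only 1 remains.
G7 = 4: row 7 has {1,5,6,9}; col 7 has {1,2,3,6,7,9}; box has {9}; main diagonal has {3,6,7,8,9} → only 4 remains.
H8 = 5: row 8 has {1,2,3,4,9}; col 8 has {1,4,6}; box has {4,9}; main diagonal has {3,4,6,7,8,9} → only 5 remains.
J9 = 1: row 9 has {3,7,9}; col 9 has {2,5,8,9}; box has {4,5,9}; main diagonal has {3,4,5,6,7,8,9} → only 1 remains.
A1 = 2: row 1 has {3,5,6,7,9}; col 1 has {4,5,6,7,9}; box has {3,5,6,7,9}; main diagonal has {1,3,4,5,6,7,8,9} → only 2 remains.
E1 = 1: row 1 has {2,3,5,6,7,9}; col 5 has {2,3,4,5,7,8,9}; box has {3,4,5,7,9} → only 1 remains.
J1 = 4: row 1 has {1,2,3,5,6,7,9}; col 9 has {1,2,5,8,9}; box has {1,2,6,7,8}; anti-diagonal has {1,2,3,5,6,7,8} → only 4 remains.

4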